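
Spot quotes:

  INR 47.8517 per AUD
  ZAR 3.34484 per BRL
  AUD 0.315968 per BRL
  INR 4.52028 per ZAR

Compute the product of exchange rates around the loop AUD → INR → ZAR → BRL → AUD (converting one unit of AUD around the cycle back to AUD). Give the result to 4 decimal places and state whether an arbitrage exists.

Around AUD → INR → ZAR → BRL → AUD: 1 × 47.8517 ÷ 4.52028 ÷ 3.34484 × 0.315968 = 1.000000
Product ≈ 1 (deviation 0.000%, within rounding noise).

1.0000 (no arbitrage)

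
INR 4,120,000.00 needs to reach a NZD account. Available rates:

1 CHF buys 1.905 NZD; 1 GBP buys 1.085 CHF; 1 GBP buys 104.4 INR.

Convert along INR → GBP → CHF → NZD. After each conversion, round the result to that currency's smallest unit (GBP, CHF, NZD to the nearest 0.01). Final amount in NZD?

NZD 81,568.31

INR 4,120,000.00 ÷ 104.4 = GBP 39,463.60
GBP 39,463.60 × 1.085 = CHF 42,818.01
CHF 42,818.01 × 1.905 = NZD 81,568.31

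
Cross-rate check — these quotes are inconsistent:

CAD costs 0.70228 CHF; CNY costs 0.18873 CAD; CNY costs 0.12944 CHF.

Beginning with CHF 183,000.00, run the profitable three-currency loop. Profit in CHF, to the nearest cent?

Profitable loop is CHF → CNY → CAD → CHF:
CHF 183,000.00 ÷ 0.12944 = CNY 1,413,782.45
CNY 1,413,782.45 × 0.18873 = CAD 266,823.16
CAD 266,823.16 × 0.70228 = CHF 187,384.57
Profit = CHF 187,384.57 − CHF 183,000.00

Profit: CHF 4,384.57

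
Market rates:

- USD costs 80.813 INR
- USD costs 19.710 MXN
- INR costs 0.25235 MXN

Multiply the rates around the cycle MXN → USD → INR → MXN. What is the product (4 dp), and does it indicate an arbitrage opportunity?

Around MXN → USD → INR → MXN: 1 ÷ 19.710 × 80.813 × 0.25235 = 1.034661
Product > 1; profitable direction is MXN → USD → INR → MXN.

1.0347 (arbitrage exists)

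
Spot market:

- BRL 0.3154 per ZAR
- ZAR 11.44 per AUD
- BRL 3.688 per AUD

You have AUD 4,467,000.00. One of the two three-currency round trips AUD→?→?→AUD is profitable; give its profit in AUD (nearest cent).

Profit: AUD 98,823.84

Profitable loop is AUD → BRL → ZAR → AUD:
AUD 4,467,000.00 × 3.688 = BRL 16,474,296.00
BRL 16,474,296.00 ÷ 0.3154 = ZAR 52,233,024.73
ZAR 52,233,024.73 ÷ 11.44 = AUD 4,565,823.84
Profit = AUD 4,565,823.84 − AUD 4,467,000.00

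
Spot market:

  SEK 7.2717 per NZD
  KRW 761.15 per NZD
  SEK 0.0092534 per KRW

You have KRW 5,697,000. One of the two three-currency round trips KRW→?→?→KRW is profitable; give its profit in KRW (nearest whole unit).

Profit: KRW 184,804

Profitable loop is KRW → NZD → SEK → KRW:
KRW 5,697,000 ÷ 761.15 = NZD 7,484.73
NZD 7,484.73 × 7.2717 = SEK 54,426.69
SEK 54,426.69 ÷ 0.0092534 = KRW 5,881,804
Profit = KRW 5,881,804 − KRW 5,697,000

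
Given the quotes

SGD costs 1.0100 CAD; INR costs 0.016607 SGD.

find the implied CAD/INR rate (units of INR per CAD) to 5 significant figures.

CAD/INR = 59.619

1 CAD ÷ 1.0100 = 0.990099 SGD
0.990099 SGD ÷ 0.016607 = 59.6194 INR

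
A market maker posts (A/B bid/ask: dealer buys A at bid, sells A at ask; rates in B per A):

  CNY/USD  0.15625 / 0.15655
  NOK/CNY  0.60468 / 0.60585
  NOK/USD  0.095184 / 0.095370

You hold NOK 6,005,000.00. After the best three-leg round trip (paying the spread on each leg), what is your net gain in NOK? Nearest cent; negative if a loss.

Net profit: NOK 21,411.44

Best loop NOK → USD → CNY → NOK:
NOK 6,005,000.00 × 0.095184 (sell NOK at bid) = USD 571,579.92
USD 571,579.92 ÷ 0.15655 (buy CNY at ask) = CNY 3,651,101.37
CNY 3,651,101.37 ÷ 0.60585 (buy NOK at ask) = NOK 6,026,411.44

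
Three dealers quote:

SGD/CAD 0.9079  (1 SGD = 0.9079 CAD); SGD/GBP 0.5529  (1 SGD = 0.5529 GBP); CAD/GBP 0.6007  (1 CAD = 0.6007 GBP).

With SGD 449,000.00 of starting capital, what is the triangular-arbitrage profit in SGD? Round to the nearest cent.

Profit: SGD 6,194.79

Profitable loop is SGD → GBP → CAD → SGD:
SGD 449,000.00 × 0.5529 = GBP 248,252.10
GBP 248,252.10 ÷ 0.6007 = CAD 413,271.35
CAD 413,271.35 ÷ 0.9079 = SGD 455,194.79
Profit = SGD 455,194.79 − SGD 449,000.00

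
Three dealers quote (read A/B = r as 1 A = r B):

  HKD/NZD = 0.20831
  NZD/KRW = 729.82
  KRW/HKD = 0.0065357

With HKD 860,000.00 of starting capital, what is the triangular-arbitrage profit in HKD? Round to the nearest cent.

Profitable loop is HKD → KRW → NZD → HKD:
HKD 860,000.00 ÷ 0.0065357 = KRW 131,584,987
KRW 131,584,987 ÷ 729.82 = NZD 180,297.86
NZD 180,297.86 ÷ 0.20831 = HKD 865,526.69
Profit = HKD 865,526.69 − HKD 860,000.00

Profit: HKD 5,526.69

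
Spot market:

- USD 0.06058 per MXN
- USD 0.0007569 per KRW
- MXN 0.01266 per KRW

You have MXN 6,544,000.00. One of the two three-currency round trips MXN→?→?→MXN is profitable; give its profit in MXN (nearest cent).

Profit: MXN 86,827.96

Profitable loop is MXN → USD → KRW → MXN:
MXN 6,544,000.00 × 0.06058 = USD 396,435.52
USD 396,435.52 ÷ 0.0007569 = KRW 523,762,082
KRW 523,762,082 × 0.01266 = MXN 6,630,827.96
Profit = MXN 6,630,827.96 − MXN 6,544,000.00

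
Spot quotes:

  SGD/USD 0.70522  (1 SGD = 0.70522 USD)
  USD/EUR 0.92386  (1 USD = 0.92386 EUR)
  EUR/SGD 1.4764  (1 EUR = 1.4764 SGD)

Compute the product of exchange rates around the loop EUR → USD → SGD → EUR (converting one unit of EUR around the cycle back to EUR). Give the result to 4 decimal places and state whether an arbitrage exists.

Around EUR → USD → SGD → EUR: 1 ÷ 0.92386 ÷ 0.70522 ÷ 1.4764 = 1.039597
Product > 1; profitable direction is EUR → USD → SGD → EUR.

1.0396 (arbitrage exists)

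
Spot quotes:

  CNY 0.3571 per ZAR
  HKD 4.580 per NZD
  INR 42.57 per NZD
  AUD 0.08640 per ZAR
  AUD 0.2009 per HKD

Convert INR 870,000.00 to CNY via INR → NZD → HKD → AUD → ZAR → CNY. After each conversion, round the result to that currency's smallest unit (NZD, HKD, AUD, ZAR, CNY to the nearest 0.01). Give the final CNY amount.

CNY 77,720.79

INR 870,000.00 ÷ 42.57 = NZD 20,436.93
NZD 20,436.93 × 4.580 = HKD 93,601.14
HKD 93,601.14 × 0.2009 = AUD 18,804.47
AUD 18,804.47 ÷ 0.08640 = ZAR 217,644.33
ZAR 217,644.33 × 0.3571 = CNY 77,720.79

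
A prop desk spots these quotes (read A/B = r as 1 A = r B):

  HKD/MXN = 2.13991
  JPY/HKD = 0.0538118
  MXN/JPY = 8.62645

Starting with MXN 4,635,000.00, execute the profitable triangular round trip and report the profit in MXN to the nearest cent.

Profit: MXN 30,998.57

Profitable loop is MXN → HKD → JPY → MXN:
MXN 4,635,000.00 ÷ 2.13991 = HKD 2,165,978.94
HKD 2,165,978.94 ÷ 0.0538118 = JPY 40,251,003
JPY 40,251,003 ÷ 8.62645 = MXN 4,665,998.57
Profit = MXN 4,665,998.57 − MXN 4,635,000.00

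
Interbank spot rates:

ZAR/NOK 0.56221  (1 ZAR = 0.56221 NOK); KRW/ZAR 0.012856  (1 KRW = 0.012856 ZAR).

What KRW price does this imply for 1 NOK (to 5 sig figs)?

NOK/KRW = 138.36

1 NOK ÷ 0.56221 = 1.77869 ZAR
1.77869 ZAR ÷ 0.012856 = 138.355 KRW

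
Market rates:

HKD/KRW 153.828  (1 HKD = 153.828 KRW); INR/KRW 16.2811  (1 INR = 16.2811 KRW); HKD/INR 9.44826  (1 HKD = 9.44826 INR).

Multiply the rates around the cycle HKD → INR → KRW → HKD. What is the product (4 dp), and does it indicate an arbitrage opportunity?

Around HKD → INR → KRW → HKD: 1 × 9.44826 × 16.2811 ÷ 153.828 = 1.000000
Product ≈ 1 (deviation 0.000%, within rounding noise).

1.0000 (no arbitrage)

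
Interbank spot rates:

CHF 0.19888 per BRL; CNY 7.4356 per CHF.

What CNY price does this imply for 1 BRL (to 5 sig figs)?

1 BRL × 0.19888 = 0.19888 CHF
0.19888 CHF × 7.4356 = 1.47879 CNY

BRL/CNY = 1.4788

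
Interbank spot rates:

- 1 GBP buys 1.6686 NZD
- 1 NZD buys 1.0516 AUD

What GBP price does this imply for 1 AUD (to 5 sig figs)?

1 AUD ÷ 1.0516 = 0.950932 NZD
0.950932 NZD ÷ 1.6686 = 0.569898 GBP

AUD/GBP = 0.56990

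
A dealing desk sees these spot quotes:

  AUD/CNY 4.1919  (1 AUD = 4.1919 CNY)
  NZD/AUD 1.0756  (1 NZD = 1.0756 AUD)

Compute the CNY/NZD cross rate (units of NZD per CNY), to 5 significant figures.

1 CNY ÷ 4.1919 = 0.238555 AUD
0.238555 AUD ÷ 1.0756 = 0.221788 NZD

CNY/NZD = 0.22179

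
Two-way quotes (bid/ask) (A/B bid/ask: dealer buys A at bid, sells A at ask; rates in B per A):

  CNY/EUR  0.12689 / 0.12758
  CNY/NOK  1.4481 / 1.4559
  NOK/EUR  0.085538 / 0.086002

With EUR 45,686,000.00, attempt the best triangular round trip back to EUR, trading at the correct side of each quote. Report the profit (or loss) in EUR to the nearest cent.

Net profit: EUR 612,874.72

Best loop EUR → NOK → CNY → EUR:
EUR 45,686,000.00 ÷ 0.086002 (buy NOK at ask) = NOK 531,220,204.18
NOK 531,220,204.18 ÷ 1.4559 (buy CNY at ask) = CNY 364,874,101.37
CNY 364,874,101.37 × 0.12689 (sell CNY at bid) = EUR 46,298,874.72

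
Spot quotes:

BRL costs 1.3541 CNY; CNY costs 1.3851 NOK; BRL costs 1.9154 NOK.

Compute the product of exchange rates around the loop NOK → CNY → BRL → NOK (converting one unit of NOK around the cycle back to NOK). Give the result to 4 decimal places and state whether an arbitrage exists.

Around NOK → CNY → BRL → NOK: 1 ÷ 1.3851 ÷ 1.3541 × 1.9154 = 1.021240
Product > 1; profitable direction is NOK → CNY → BRL → NOK.

1.0212 (arbitrage exists)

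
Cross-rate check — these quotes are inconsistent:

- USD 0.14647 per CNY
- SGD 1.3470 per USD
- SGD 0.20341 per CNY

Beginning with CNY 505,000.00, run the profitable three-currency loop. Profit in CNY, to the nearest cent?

Profitable loop is CNY → SGD → USD → CNY:
CNY 505,000.00 × 0.20341 = SGD 102,722.05
SGD 102,722.05 ÷ 1.3470 = USD 76,259.87
USD 76,259.87 ÷ 0.14647 = CNY 520,651.83
Profit = CNY 520,651.83 − CNY 505,000.00

Profit: CNY 15,651.83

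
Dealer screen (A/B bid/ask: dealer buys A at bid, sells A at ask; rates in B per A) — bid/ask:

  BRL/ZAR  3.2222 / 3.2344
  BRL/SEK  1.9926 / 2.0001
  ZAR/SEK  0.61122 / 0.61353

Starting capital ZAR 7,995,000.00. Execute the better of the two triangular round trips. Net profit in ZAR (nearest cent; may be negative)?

Net profit: ZAR 33,031.40

Best loop ZAR → BRL → SEK → ZAR:
ZAR 7,995,000.00 ÷ 3.2344 (buy BRL at ask) = BRL 2,471,864.95
BRL 2,471,864.95 × 1.9926 (sell BRL at bid) = SEK 4,925,438.10
SEK 4,925,438.10 ÷ 0.61353 (buy ZAR at ask) = ZAR 8,028,031.40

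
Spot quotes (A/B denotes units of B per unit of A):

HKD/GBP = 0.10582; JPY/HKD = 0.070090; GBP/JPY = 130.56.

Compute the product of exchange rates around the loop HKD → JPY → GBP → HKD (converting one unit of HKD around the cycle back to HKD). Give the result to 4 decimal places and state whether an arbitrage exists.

1.0327 (arbitrage exists)

Around HKD → JPY → GBP → HKD: 1 ÷ 0.070090 ÷ 130.56 ÷ 0.10582 = 1.032681
Product > 1; profitable direction is HKD → JPY → GBP → HKD.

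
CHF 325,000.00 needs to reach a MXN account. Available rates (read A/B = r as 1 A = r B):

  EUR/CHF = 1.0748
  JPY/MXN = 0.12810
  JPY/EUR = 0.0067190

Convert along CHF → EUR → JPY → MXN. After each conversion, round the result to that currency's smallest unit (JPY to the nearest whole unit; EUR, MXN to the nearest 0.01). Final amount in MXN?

MXN 5,765,011.76

CHF 325,000.00 ÷ 1.0748 = EUR 302,381.84
EUR 302,381.84 ÷ 0.0067190 = JPY 45,003,995
JPY 45,003,995 × 0.12810 = MXN 5,765,011.76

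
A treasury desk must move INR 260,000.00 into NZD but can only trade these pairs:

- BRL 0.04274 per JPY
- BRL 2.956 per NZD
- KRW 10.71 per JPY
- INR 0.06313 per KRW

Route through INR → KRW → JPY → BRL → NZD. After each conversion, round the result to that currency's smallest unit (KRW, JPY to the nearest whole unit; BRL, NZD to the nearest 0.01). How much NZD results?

NZD 5,560.05

INR 260,000.00 ÷ 0.06313 = KRW 4,118,486
KRW 4,118,486 ÷ 10.71 = JPY 384,546
JPY 384,546 × 0.04274 = BRL 16,435.50
BRL 16,435.50 ÷ 2.956 = NZD 5,560.05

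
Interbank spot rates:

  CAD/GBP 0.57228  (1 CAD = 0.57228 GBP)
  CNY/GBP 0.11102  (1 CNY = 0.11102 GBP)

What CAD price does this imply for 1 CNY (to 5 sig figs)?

CNY/CAD = 0.19400

1 CNY × 0.11102 = 0.11102 GBP
0.11102 GBP ÷ 0.57228 = 0.193996 CAD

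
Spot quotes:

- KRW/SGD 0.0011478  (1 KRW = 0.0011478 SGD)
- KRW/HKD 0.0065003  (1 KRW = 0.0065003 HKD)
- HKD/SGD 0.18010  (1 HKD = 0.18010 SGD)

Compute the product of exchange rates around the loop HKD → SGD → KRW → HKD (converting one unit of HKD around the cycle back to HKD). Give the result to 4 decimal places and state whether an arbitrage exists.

Around HKD → SGD → KRW → HKD: 1 × 0.18010 ÷ 0.0011478 × 0.0065003 = 1.019955
Product > 1; profitable direction is HKD → SGD → KRW → HKD.

1.0200 (arbitrage exists)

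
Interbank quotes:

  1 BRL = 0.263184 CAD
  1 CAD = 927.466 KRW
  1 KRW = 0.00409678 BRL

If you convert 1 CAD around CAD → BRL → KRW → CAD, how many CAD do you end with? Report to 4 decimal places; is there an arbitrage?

Around CAD → BRL → KRW → CAD: 1 ÷ 0.263184 ÷ 0.00409678 ÷ 927.466 = 1.000000
Product ≈ 1 (deviation 0.000%, within rounding noise).

1.0000 (no arbitrage)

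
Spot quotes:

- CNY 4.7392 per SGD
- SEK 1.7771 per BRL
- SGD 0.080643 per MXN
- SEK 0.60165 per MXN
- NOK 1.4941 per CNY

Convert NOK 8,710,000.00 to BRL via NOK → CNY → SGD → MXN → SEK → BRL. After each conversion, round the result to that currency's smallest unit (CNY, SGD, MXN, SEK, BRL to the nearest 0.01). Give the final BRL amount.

NOK 8,710,000.00 ÷ 1.4941 = CNY 5,829,596.41
CNY 5,829,596.41 ÷ 4.7392 = SGD 1,230,080.27
SGD 1,230,080.27 ÷ 0.080643 = MXN 15,253,404.14
MXN 15,253,404.14 × 0.60165 = SEK 9,177,210.60
SEK 9,177,210.60 ÷ 1.7771 = BRL 5,164,149.79

BRL 5,164,149.79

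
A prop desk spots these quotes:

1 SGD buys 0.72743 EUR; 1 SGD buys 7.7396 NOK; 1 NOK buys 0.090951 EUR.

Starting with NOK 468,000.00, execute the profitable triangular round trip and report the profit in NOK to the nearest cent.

Profitable loop is NOK → SGD → EUR → NOK:
NOK 468,000.00 ÷ 7.7396 = SGD 60,468.24
SGD 60,468.24 × 0.72743 = EUR 43,986.41
EUR 43,986.41 ÷ 0.090951 = NOK 483,627.59
Profit = NOK 483,627.59 − NOK 468,000.00

Profit: NOK 15,627.59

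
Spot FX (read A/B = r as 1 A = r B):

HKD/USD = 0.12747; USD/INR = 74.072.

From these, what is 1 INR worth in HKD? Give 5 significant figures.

INR/HKD = 0.10591

1 INR ÷ 74.072 = 0.0135004 USD
0.0135004 USD ÷ 0.12747 = 0.10591 HKD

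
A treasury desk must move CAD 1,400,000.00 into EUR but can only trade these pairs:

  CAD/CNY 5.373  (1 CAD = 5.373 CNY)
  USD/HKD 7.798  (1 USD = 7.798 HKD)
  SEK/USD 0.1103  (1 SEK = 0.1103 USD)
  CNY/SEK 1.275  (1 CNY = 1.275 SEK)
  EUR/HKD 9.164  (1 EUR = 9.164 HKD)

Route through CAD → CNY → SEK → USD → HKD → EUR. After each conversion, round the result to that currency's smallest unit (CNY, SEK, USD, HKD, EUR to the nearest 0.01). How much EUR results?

CAD 1,400,000.00 × 5.373 = CNY 7,522,200.00
CNY 7,522,200.00 × 1.275 = SEK 9,590,805.00
SEK 9,590,805.00 × 0.1103 = USD 1,057,865.79
USD 1,057,865.79 × 7.798 = HKD 8,249,237.43
HKD 8,249,237.43 ÷ 9.164 = EUR 900,178.68

EUR 900,178.68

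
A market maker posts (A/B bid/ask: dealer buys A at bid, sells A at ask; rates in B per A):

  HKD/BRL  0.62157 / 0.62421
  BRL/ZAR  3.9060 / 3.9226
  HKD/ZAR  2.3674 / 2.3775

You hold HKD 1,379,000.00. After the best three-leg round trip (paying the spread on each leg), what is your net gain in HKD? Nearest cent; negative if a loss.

Best loop HKD → BRL → ZAR → HKD:
HKD 1,379,000.00 × 0.62157 (sell HKD at bid) = BRL 857,145.03
BRL 857,145.03 × 3.9060 (sell BRL at bid) = ZAR 3,348,008.49
ZAR 3,348,008.49 ÷ 2.3775 (buy HKD at ask) = HKD 1,408,205.46

Net profit: HKD 29,205.46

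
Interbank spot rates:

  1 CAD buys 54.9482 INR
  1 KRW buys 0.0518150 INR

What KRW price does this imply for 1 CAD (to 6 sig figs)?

1 CAD × 54.9482 = 54.9482 INR
54.9482 INR ÷ 0.0518150 = 1060.47 KRW

CAD/KRW = 1060.47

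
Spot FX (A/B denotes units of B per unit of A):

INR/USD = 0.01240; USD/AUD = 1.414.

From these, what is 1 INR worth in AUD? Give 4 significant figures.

INR/AUD = 0.01753

1 INR × 0.01240 = 0.0124 USD
0.0124 USD × 1.414 = 0.0175336 AUD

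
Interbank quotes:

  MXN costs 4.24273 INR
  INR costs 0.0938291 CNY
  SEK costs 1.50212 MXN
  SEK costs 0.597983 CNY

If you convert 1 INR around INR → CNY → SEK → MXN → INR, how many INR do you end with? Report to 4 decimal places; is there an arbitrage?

1.0000 (no arbitrage)

Around INR → CNY → SEK → MXN → INR: 1 × 0.0938291 ÷ 0.597983 × 1.50212 × 4.24273 = 0.999997
Product ≈ 1 (deviation 0.000%, within rounding noise).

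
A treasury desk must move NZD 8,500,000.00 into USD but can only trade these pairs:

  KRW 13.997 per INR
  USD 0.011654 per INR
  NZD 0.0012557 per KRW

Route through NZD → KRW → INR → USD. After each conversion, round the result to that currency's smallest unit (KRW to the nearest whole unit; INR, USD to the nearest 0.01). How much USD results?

USD 5,636,027.23

NZD 8,500,000.00 ÷ 0.0012557 = KRW 6,769,132,755
KRW 6,769,132,755 ÷ 13.997 = INR 483,613,113.88
INR 483,613,113.88 × 0.011654 = USD 5,636,027.23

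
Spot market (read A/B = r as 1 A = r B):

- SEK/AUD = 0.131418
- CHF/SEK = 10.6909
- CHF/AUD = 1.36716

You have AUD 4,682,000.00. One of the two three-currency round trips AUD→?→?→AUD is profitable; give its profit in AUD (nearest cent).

Profit: AUD 129,507.72

Profitable loop is AUD → CHF → SEK → AUD:
AUD 4,682,000.00 ÷ 1.36716 = CHF 3,424,617.46
CHF 3,424,617.46 × 10.6909 = SEK 36,612,242.75
SEK 36,612,242.75 × 0.131418 = AUD 4,811,507.72
Profit = AUD 4,811,507.72 − AUD 4,682,000.00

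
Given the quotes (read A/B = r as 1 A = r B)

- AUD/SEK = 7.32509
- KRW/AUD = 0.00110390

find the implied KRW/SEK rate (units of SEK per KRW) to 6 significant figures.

KRW/SEK = 0.00808617

1 KRW × 0.00110390 = 0.0011039 AUD
0.0011039 AUD × 7.32509 = 0.00808617 SEK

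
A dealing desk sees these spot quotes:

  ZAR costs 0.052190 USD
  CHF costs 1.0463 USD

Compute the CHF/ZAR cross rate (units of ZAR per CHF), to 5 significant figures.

1 CHF × 1.0463 = 1.0463 USD
1.0463 USD ÷ 0.052190 = 20.0479 ZAR

CHF/ZAR = 20.048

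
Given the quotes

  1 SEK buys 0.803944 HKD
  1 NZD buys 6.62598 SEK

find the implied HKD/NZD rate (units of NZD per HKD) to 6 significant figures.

HKD/NZD = 0.187726

1 HKD ÷ 0.803944 = 1.24387 SEK
1.24387 SEK ÷ 6.62598 = 0.187726 NZD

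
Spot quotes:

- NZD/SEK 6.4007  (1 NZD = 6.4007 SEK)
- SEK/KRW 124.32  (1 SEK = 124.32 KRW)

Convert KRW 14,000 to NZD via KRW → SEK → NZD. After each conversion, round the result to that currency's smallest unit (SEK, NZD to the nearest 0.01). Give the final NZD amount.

KRW 14,000 ÷ 124.32 = SEK 112.61
SEK 112.61 ÷ 6.4007 = NZD 17.59

NZD 17.59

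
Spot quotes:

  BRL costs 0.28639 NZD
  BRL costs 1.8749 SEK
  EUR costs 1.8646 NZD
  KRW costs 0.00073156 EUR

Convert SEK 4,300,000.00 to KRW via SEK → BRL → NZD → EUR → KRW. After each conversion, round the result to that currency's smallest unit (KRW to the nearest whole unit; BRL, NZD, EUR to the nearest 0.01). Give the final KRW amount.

KRW 481,518,044

SEK 4,300,000.00 ÷ 1.8749 = BRL 2,293,455.65
BRL 2,293,455.65 × 0.28639 = NZD 656,822.76
NZD 656,822.76 ÷ 1.8646 = EUR 352,259.34
EUR 352,259.34 ÷ 0.00073156 = KRW 481,518,044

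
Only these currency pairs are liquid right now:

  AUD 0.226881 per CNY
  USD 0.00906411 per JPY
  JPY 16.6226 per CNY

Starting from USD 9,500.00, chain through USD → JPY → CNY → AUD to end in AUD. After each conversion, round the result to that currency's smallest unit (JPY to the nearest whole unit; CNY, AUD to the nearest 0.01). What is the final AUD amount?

AUD 14,305.33

USD 9,500.00 ÷ 0.00906411 = JPY 1,048,090
JPY 1,048,090 ÷ 16.6226 = CNY 63,052.11
CNY 63,052.11 × 0.226881 = AUD 14,305.33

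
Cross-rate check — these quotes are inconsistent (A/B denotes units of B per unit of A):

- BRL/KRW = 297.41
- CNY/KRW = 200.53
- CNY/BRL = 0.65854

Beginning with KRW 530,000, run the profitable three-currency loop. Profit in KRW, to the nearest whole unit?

Profitable loop is KRW → BRL → CNY → KRW:
KRW 530,000 ÷ 297.41 = BRL 1,782.05
BRL 1,782.05 ÷ 0.65854 = CNY 2,706.06
CNY 2,706.06 × 200.53 = KRW 542,647
Profit = KRW 542,647 − KRW 530,000

Profit: KRW 12,647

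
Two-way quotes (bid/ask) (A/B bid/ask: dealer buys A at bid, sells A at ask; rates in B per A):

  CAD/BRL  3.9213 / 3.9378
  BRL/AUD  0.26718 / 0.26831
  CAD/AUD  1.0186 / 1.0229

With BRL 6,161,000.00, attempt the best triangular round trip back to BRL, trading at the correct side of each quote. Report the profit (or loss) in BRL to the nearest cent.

Net profit: BRL 149,329.62

Best loop BRL → AUD → CAD → BRL:
BRL 6,161,000.00 × 0.26718 (sell BRL at bid) = AUD 1,646,095.98
AUD 1,646,095.98 ÷ 1.0229 (buy CAD at ask) = CAD 1,609,244.29
CAD 1,609,244.29 × 3.9213 (sell CAD at bid) = BRL 6,310,329.62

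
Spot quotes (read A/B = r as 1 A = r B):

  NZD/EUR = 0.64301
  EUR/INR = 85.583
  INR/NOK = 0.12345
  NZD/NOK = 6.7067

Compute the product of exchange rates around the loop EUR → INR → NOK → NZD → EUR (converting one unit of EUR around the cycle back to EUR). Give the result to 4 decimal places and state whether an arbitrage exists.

1.0129 (arbitrage exists)

Around EUR → INR → NOK → NZD → EUR: 1 × 85.583 × 0.12345 ÷ 6.7067 × 0.64301 = 1.012949
Product > 1; profitable direction is EUR → INR → NOK → NZD → EUR.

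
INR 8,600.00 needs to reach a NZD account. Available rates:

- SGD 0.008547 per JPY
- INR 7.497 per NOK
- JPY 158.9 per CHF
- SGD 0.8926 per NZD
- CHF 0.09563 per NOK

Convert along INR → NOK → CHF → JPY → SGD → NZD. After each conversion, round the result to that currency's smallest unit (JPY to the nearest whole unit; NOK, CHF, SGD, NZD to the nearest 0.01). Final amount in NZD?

NZD 166.91

INR 8,600.00 ÷ 7.497 = NOK 1,147.13
NOK 1,147.13 × 0.09563 = CHF 109.70
CHF 109.70 × 158.9 = JPY 17,431
JPY 17,431 × 0.008547 = SGD 148.98
SGD 148.98 ÷ 0.8926 = NZD 166.91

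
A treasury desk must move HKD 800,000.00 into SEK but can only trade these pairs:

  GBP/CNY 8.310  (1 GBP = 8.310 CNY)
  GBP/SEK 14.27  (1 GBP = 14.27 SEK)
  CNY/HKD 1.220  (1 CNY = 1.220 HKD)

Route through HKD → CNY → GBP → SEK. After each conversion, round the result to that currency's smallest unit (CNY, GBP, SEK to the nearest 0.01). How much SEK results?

SEK 1,126,038.14

HKD 800,000.00 ÷ 1.220 = CNY 655,737.70
CNY 655,737.70 ÷ 8.310 = GBP 78,909.47
GBP 78,909.47 × 14.27 = SEK 1,126,038.14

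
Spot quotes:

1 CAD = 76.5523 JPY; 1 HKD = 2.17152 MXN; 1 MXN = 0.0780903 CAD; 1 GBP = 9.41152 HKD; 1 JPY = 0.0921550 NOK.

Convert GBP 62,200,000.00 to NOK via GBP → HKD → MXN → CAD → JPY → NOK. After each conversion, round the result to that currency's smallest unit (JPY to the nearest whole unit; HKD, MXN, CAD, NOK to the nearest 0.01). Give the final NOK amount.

GBP 62,200,000.00 × 9.41152 = HKD 585,396,544.00
HKD 585,396,544.00 × 2.17152 = MXN 1,271,200,303.23
MXN 1,271,200,303.23 × 0.0780903 = CAD 99,268,413.04
CAD 99,268,413.04 × 76.5523 = JPY 7,599,225,336
JPY 7,599,225,336 × 0.0921550 = NOK 700,306,610.84

NOK 700,306,610.84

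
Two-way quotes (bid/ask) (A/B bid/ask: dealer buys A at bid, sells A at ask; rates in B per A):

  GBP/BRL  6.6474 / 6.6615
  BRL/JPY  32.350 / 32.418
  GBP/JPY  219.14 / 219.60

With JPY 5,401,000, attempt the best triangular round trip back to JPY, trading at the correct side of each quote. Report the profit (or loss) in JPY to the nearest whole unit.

Best loop JPY → BRL → GBP → JPY:
JPY 5,401,000 ÷ 32.418 (buy BRL at ask) = BRL 166,604.97
BRL 166,604.97 ÷ 6.6615 (buy GBP at ask) = GBP 25,010.13
GBP 25,010.13 × 219.14 (sell GBP at bid) = JPY 5,480,720

Net profit: JPY 79,720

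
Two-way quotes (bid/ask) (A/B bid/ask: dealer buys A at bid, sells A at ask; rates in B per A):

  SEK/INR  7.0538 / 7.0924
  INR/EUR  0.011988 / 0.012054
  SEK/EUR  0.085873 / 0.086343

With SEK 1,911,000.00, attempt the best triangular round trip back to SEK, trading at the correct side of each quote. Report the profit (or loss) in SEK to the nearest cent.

Best loop SEK → EUR → INR → SEK:
SEK 1,911,000.00 × 0.085873 (sell SEK at bid) = EUR 164,103.30
EUR 164,103.30 ÷ 0.012054 (buy INR at ask) = INR 13,614,012.20
INR 13,614,012.20 ÷ 7.0924 (buy SEK at ask) = SEK 1,919,521.21

Net profit: SEK 8,521.21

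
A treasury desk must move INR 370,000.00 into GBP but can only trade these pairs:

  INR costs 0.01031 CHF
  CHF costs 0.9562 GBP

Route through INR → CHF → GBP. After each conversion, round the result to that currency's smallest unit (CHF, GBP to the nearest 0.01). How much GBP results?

GBP 3,647.62

INR 370,000.00 × 0.01031 = CHF 3,814.70
CHF 3,814.70 × 0.9562 = GBP 3,647.62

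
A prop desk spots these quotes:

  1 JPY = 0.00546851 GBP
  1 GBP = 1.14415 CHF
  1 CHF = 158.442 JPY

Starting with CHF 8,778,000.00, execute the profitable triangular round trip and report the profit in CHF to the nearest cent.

Profit: CHF 76,688.45

Profitable loop is CHF → GBP → JPY → CHF:
CHF 8,778,000.00 ÷ 1.14415 = GBP 7,672,070.97
GBP 7,672,070.97 ÷ 0.00546851 = JPY 1,402,954,547
JPY 1,402,954,547 ÷ 158.442 = CHF 8,854,688.45
Profit = CHF 8,854,688.45 − CHF 8,778,000.00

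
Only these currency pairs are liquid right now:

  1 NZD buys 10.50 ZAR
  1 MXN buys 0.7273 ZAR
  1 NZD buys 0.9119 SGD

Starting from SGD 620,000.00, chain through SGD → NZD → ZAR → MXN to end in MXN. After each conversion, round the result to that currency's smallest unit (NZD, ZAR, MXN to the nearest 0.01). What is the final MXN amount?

MXN 9,815,675.32

SGD 620,000.00 ÷ 0.9119 = NZD 679,899.11
NZD 679,899.11 × 10.50 = ZAR 7,138,940.66
ZAR 7,138,940.66 ÷ 0.7273 = MXN 9,815,675.32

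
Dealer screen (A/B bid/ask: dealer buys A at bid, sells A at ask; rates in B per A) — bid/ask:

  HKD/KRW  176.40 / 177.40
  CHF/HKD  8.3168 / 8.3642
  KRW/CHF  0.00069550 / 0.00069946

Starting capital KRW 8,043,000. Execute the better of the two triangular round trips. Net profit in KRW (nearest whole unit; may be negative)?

Best loop KRW → CHF → HKD → KRW:
KRW 8,043,000 × 0.00069550 (sell KRW at bid) = CHF 5,593.91
CHF 5,593.91 × 8.3168 (sell CHF at bid) = HKD 46,523.40
HKD 46,523.40 × 176.40 (sell HKD at bid) = KRW 8,206,728

Net profit: KRW 163,728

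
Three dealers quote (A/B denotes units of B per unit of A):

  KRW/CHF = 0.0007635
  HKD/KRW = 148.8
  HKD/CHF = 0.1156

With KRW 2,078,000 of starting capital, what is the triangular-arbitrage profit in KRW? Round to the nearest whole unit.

Profit: KRW 36,421

Profitable loop is KRW → HKD → CHF → KRW:
KRW 2,078,000 ÷ 148.8 = HKD 13,965.05
HKD 13,965.05 × 0.1156 = CHF 1,614.36
CHF 1,614.36 ÷ 0.0007635 = KRW 2,114,421
Profit = KRW 2,114,421 − KRW 2,078,000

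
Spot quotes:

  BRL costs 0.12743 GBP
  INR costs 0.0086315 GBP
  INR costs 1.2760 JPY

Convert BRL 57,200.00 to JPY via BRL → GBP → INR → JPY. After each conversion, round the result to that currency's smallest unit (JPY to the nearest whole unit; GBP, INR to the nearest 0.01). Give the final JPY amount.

BRL 57,200.00 × 0.12743 = GBP 7,289.00
GBP 7,289.00 ÷ 0.0086315 = INR 844,465.04
INR 844,465.04 × 1.2760 = JPY 1,077,537

JPY 1,077,537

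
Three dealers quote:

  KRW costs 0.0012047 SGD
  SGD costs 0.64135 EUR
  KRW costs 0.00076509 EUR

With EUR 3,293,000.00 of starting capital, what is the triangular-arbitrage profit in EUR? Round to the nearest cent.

Profit: EUR 32,471.38

Profitable loop is EUR → KRW → SGD → EUR:
EUR 3,293,000.00 ÷ 0.00076509 = KRW 4,304,068,802
KRW 4,304,068,802 × 0.0012047 = SGD 5,185,111.69
SGD 5,185,111.69 × 0.64135 = EUR 3,325,471.38
Profit = EUR 3,325,471.38 − EUR 3,293,000.00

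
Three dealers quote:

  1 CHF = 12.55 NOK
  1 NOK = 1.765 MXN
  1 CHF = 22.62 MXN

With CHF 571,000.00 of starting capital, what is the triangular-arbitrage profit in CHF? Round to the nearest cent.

Profit: CHF 12,096.28

Profitable loop is CHF → MXN → NOK → CHF:
CHF 571,000.00 × 22.62 = MXN 12,916,020.00
MXN 12,916,020.00 ÷ 1.765 = NOK 7,317,858.36
NOK 7,317,858.36 ÷ 12.55 = CHF 583,096.28
Profit = CHF 583,096.28 − CHF 571,000.00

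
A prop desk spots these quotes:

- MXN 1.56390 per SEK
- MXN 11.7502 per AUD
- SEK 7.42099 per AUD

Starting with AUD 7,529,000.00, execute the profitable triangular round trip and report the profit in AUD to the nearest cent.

Profit: AUD 93,750.94

Profitable loop is AUD → MXN → SEK → AUD:
AUD 7,529,000.00 × 11.7502 = MXN 88,467,255.80
MXN 88,467,255.80 ÷ 1.56390 = SEK 56,568,358.46
SEK 56,568,358.46 ÷ 7.42099 = AUD 7,622,750.94
Profit = AUD 7,622,750.94 − AUD 7,529,000.00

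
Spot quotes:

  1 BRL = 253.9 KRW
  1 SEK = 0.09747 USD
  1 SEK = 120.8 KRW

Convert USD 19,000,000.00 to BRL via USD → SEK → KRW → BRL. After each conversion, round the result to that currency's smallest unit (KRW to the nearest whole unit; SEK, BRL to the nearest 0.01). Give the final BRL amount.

USD 19,000,000.00 ÷ 0.09747 = SEK 194,931,773.88
SEK 194,931,773.88 × 120.8 = KRW 23,547,758,285
KRW 23,547,758,285 ÷ 253.9 = BRL 92,744,223.26

BRL 92,744,223.26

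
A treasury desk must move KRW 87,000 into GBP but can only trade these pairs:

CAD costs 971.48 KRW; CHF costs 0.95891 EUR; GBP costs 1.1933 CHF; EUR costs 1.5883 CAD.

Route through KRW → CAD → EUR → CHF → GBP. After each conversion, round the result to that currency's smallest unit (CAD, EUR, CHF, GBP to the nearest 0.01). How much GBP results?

KRW 87,000 ÷ 971.48 = CAD 89.55
CAD 89.55 ÷ 1.5883 = EUR 56.38
EUR 56.38 ÷ 0.95891 = CHF 58.80
CHF 58.80 ÷ 1.1933 = GBP 49.28

GBP 49.28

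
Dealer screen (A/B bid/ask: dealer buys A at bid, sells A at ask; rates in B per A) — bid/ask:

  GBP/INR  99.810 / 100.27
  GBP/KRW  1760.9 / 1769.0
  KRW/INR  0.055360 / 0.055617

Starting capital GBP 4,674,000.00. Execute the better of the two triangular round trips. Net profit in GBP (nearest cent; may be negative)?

Best loop GBP → INR → KRW → GBP:
GBP 4,674,000.00 × 99.810 (sell GBP at bid) = INR 466,511,940.00
INR 466,511,940.00 ÷ 0.055617 (buy KRW at ask) = KRW 8,387,937,861
KRW 8,387,937,861 ÷ 1769.0 (buy GBP at ask) = GBP 4,741,626.83

Net profit: GBP 67,626.83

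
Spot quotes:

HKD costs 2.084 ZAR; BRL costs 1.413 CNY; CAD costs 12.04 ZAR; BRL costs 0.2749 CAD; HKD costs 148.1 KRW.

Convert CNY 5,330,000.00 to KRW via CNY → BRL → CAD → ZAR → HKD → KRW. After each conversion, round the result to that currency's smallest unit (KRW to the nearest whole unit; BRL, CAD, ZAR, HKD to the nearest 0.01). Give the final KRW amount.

KRW 887,245,120

CNY 5,330,000.00 ÷ 1.413 = BRL 3,772,116.07
BRL 3,772,116.07 × 0.2749 = CAD 1,036,954.71
CAD 1,036,954.71 × 12.04 = ZAR 12,484,934.71
ZAR 12,484,934.71 ÷ 2.084 = HKD 5,990,851.59
HKD 5,990,851.59 × 148.1 = KRW 887,245,120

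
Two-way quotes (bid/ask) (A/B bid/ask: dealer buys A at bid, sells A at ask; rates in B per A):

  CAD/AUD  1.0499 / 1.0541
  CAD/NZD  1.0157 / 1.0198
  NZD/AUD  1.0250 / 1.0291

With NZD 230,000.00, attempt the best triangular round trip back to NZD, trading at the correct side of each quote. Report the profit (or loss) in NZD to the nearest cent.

Best loop NZD → CAD → AUD → NZD:
NZD 230,000.00 ÷ 1.0198 (buy CAD at ask) = CAD 225,534.42
CAD 225,534.42 × 1.0499 (sell CAD at bid) = AUD 236,788.59
AUD 236,788.59 ÷ 1.0291 (buy NZD at ask) = NZD 230,092.88

Net profit: NZD 92.88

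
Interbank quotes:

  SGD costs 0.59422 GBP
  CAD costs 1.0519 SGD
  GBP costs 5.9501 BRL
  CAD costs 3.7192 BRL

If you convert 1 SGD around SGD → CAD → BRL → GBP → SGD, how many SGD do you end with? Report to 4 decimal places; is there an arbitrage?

1.0000 (no arbitrage)

Around SGD → CAD → BRL → GBP → SGD: 1 ÷ 1.0519 × 3.7192 ÷ 5.9501 ÷ 0.59422 = 1.000008
Product ≈ 1 (deviation 0.001%, within rounding noise).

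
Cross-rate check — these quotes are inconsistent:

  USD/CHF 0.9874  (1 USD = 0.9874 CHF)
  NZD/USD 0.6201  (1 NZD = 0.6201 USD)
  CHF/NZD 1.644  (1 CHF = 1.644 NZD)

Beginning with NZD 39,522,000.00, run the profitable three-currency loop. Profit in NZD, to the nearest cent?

Profit: NZD 260,821.51

Profitable loop is NZD → USD → CHF → NZD:
NZD 39,522,000.00 × 0.6201 = USD 24,507,592.20
USD 24,507,592.20 × 0.9874 = CHF 24,198,796.54
CHF 24,198,796.54 × 1.644 = NZD 39,782,821.51
Profit = NZD 39,782,821.51 − NZD 39,522,000.00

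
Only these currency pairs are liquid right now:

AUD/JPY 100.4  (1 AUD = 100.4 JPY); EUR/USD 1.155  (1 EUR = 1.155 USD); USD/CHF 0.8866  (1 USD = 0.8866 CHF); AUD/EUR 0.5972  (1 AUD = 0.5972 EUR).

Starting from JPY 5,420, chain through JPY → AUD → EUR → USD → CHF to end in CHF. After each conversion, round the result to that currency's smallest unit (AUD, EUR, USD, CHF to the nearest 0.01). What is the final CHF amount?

JPY 5,420 ÷ 100.4 = AUD 53.98
AUD 53.98 × 0.5972 = EUR 32.24
EUR 32.24 × 1.155 = USD 37.24
USD 37.24 × 0.8866 = CHF 33.02

CHF 33.02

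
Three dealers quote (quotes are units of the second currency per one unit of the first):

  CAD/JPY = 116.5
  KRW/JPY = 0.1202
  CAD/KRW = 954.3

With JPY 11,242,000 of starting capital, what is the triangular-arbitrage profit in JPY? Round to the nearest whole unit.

Profit: JPY 175,739

Profitable loop is JPY → KRW → CAD → JPY:
JPY 11,242,000 ÷ 0.1202 = KRW 93,527,454
KRW 93,527,454 ÷ 954.3 = CAD 98,006.34
CAD 98,006.34 × 116.5 = JPY 11,417,739
Profit = JPY 11,417,739 − JPY 11,242,000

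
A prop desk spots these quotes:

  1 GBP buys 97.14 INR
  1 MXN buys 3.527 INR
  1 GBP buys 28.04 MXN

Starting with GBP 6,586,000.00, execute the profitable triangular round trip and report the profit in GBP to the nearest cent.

Profit: GBP 119,128.36

Profitable loop is GBP → MXN → INR → GBP:
GBP 6,586,000.00 × 28.04 = MXN 184,671,440.00
MXN 184,671,440.00 × 3.527 = INR 651,336,168.88
INR 651,336,168.88 ÷ 97.14 = GBP 6,705,128.36
Profit = GBP 6,705,128.36 − GBP 6,586,000.00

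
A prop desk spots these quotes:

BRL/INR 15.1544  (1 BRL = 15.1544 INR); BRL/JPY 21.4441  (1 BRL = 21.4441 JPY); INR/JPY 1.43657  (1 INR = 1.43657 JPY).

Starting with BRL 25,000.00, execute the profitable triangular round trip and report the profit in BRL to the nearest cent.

Profit: BRL 380.36

Profitable loop is BRL → INR → JPY → BRL:
BRL 25,000.00 × 15.1544 = INR 378,860.00
INR 378,860.00 × 1.43657 = JPY 544,259
JPY 544,259 ÷ 21.4441 = BRL 25,380.36
Profit = BRL 25,380.36 − BRL 25,000.00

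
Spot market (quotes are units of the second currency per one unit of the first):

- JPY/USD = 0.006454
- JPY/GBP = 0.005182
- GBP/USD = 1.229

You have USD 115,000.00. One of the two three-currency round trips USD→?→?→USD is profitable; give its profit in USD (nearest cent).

Profit: USD 1,540.67

Profitable loop is USD → GBP → JPY → USD:
USD 115,000.00 ÷ 1.229 = GBP 93,572.01
GBP 93,572.01 ÷ 0.005182 = JPY 18,057,123
JPY 18,057,123 × 0.006454 = USD 116,540.67
Profit = USD 116,540.67 − USD 115,000.00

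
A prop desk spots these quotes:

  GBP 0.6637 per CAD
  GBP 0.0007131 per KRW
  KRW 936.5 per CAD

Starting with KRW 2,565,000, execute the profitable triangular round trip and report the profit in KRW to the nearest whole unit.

Profitable loop is KRW → GBP → CAD → KRW:
KRW 2,565,000 × 0.0007131 = GBP 1,829.10
GBP 1,829.10 ÷ 0.6637 = CAD 2,755.92
CAD 2,755.92 × 936.5 = KRW 2,580,915
Profit = KRW 2,580,915 − KRW 2,565,000

Profit: KRW 15,915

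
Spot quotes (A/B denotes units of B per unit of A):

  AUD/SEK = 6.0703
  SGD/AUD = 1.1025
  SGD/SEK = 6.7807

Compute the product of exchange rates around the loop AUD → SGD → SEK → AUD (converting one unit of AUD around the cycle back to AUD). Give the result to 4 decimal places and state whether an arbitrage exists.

Around AUD → SGD → SEK → AUD: 1 ÷ 1.1025 × 6.7807 ÷ 6.0703 = 1.013178
Product > 1; profitable direction is AUD → SGD → SEK → AUD.

1.0132 (arbitrage exists)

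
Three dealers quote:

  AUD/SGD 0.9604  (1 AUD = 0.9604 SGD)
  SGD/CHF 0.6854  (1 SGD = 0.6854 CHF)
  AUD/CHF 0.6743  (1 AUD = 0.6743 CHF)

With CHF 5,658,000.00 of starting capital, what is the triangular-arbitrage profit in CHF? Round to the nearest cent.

Profitable loop is CHF → SGD → AUD → CHF:
CHF 5,658,000.00 ÷ 0.6854 = SGD 8,255,033.56
SGD 8,255,033.56 ÷ 0.9604 = AUD 8,595,411.87
AUD 8,595,411.87 × 0.6743 = CHF 5,795,886.22
Profit = CHF 5,795,886.22 − CHF 5,658,000.00

Profit: CHF 137,886.22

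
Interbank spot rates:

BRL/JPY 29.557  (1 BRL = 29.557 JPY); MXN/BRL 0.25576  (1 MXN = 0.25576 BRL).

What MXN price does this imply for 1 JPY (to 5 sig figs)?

JPY/MXN = 0.13228

1 JPY ÷ 29.557 = 0.0338329 BRL
0.0338329 BRL ÷ 0.25576 = 0.132284 MXN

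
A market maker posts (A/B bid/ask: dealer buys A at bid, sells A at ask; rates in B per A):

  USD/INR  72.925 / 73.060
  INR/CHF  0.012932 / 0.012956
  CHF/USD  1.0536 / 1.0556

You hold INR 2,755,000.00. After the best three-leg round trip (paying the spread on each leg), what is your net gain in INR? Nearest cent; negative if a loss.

Best loop INR → USD → CHF → INR:
INR 2,755,000.00 ÷ 73.060 (buy USD at ask) = USD 37,708.73
USD 37,708.73 ÷ 1.0556 (buy CHF at ask) = CHF 35,722.56
CHF 35,722.56 ÷ 0.012956 (buy INR at ask) = INR 2,757,221.23

Net profit: INR 2,221.23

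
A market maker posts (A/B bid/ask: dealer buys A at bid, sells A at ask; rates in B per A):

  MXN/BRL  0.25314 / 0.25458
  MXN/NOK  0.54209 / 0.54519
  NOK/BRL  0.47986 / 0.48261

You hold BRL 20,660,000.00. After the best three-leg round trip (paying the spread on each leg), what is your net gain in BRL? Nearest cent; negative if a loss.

Best loop BRL → MXN → NOK → BRL:
BRL 20,660,000.00 ÷ 0.25458 (buy MXN at ask) = MXN 81,153,272.06
MXN 81,153,272.06 × 0.54209 (sell MXN at bid) = NOK 43,992,377.25
NOK 43,992,377.25 × 0.47986 (sell NOK at bid) = BRL 21,110,182.15

Net profit: BRL 450,182.15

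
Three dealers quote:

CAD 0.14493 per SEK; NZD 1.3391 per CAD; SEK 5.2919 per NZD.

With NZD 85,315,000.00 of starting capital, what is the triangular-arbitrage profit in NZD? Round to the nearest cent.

Profitable loop is NZD → SEK → CAD → NZD:
NZD 85,315,000.00 × 5.2919 = SEK 451,478,448.50
SEK 451,478,448.50 × 0.14493 = CAD 65,432,771.54
CAD 65,432,771.54 × 1.3391 = NZD 87,621,024.37
Profit = NZD 87,621,024.37 − NZD 85,315,000.00

Profit: NZD 2,306,024.37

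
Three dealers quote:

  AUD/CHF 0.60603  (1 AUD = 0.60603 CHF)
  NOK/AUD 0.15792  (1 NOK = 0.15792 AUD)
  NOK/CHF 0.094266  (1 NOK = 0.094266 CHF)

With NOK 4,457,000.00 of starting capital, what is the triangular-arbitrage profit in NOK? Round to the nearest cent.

Profitable loop is NOK → AUD → CHF → NOK:
NOK 4,457,000.00 × 0.15792 = AUD 703,849.44
AUD 703,849.44 × 0.60603 = CHF 426,553.88
CHF 426,553.88 ÷ 0.094266 = NOK 4,525,002.40
Profit = NOK 4,525,002.40 − NOK 4,457,000.00

Profit: NOK 68,002.40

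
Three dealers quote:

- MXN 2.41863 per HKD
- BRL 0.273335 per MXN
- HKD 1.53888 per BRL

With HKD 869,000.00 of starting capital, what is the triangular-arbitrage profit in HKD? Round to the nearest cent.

Profitable loop is HKD → MXN → BRL → HKD:
HKD 869,000.00 × 2.41863 = MXN 2,101,789.47
MXN 2,101,789.47 × 0.273335 = BRL 574,492.62
BRL 574,492.62 × 1.53888 = HKD 884,075.21
Profit = HKD 884,075.21 − HKD 869,000.00

Profit: HKD 15,075.21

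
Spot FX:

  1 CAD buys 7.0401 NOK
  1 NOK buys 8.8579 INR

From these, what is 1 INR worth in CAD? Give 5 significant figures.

1 INR ÷ 8.8579 = 0.112894 NOK
0.112894 NOK ÷ 7.0401 = 0.0160358 CAD

INR/CAD = 0.016036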